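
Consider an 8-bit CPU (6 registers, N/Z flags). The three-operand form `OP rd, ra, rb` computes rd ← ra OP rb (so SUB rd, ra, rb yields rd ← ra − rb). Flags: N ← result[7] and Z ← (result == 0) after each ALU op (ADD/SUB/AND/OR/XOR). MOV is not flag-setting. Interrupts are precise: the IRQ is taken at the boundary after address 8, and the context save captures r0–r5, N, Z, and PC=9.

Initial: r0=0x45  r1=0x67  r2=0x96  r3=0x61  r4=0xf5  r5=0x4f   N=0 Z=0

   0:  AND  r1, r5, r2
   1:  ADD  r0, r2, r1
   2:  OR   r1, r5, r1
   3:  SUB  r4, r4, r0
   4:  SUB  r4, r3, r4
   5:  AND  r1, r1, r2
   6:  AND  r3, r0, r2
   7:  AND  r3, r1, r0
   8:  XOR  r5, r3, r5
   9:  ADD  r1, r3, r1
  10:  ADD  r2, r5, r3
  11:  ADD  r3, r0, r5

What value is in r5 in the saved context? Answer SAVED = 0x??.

after  0: r0=0x45 r1=0x06 r2=0x96 r3=0x61 r4=0xf5 r5=0x4f  N=0 Z=0
after  1: r0=0x9c r1=0x06 r2=0x96 r3=0x61 r4=0xf5 r5=0x4f  N=1 Z=0
after  2: r0=0x9c r1=0x4f r2=0x96 r3=0x61 r4=0xf5 r5=0x4f  N=0 Z=0
after  3: r0=0x9c r1=0x4f r2=0x96 r3=0x61 r4=0x59 r5=0x4f  N=0 Z=0
after  4: r0=0x9c r1=0x4f r2=0x96 r3=0x61 r4=0x08 r5=0x4f  N=0 Z=0
after  5: r0=0x9c r1=0x06 r2=0x96 r3=0x61 r4=0x08 r5=0x4f  N=0 Z=0
after  6: r0=0x9c r1=0x06 r2=0x96 r3=0x94 r4=0x08 r5=0x4f  N=1 Z=0
after  7: r0=0x9c r1=0x06 r2=0x96 r3=0x04 r4=0x08 r5=0x4f  N=0 Z=0
after  8: r0=0x9c r1=0x06 r2=0x96 r3=0x04 r4=0x08 r5=0x4b  N=0 Z=0
-- IRQ taken; context saved, return-PC = 9 --

SAVED = 0x4b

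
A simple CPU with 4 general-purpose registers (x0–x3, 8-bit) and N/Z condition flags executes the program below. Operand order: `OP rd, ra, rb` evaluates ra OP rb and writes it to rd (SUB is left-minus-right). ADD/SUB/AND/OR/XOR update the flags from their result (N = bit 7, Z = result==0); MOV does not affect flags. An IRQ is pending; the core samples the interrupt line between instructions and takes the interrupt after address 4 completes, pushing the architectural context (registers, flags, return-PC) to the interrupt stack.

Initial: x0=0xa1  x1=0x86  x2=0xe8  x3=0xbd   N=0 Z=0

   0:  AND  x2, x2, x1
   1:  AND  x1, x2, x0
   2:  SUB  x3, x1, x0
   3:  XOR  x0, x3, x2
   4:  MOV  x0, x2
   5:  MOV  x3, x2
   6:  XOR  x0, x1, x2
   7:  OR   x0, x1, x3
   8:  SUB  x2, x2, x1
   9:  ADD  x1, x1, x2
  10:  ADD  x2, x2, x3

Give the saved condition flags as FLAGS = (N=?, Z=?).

FLAGS = (N=0, Z=0)

after  0: x0=0xa1 x1=0x86 x2=0x80 x3=0xbd  N=1 Z=0
after  1: x0=0xa1 x1=0x80 x2=0x80 x3=0xbd  N=1 Z=0
after  2: x0=0xa1 x1=0x80 x2=0x80 x3=0xdf  N=1 Z=0
after  3: x0=0x5f x1=0x80 x2=0x80 x3=0xdf  N=0 Z=0
after  4: x0=0x80 x1=0x80 x2=0x80 x3=0xdf  N=0 Z=0
-- IRQ taken; context saved, return-PC = 5 --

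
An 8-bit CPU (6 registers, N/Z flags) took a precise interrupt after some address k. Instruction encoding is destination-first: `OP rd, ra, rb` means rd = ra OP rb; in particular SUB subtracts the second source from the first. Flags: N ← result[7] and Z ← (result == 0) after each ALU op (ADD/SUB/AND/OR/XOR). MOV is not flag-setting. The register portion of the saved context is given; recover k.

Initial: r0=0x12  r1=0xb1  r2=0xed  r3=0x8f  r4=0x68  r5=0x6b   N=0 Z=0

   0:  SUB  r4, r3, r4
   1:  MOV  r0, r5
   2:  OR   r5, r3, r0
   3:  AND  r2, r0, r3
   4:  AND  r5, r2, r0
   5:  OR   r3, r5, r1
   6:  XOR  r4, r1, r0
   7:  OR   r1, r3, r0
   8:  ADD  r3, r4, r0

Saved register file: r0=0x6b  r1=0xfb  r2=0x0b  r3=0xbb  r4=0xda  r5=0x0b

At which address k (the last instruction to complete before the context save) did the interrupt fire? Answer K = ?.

K = 7

after  0: r0=0x12 r1=0xb1 r2=0xed r3=0x8f r4=0x27 r5=0x6b  N=0 Z=0
after  1: r0=0x6b r1=0xb1 r2=0xed r3=0x8f r4=0x27 r5=0x6b  N=0 Z=0
after  2: r0=0x6b r1=0xb1 r2=0xed r3=0x8f r4=0x27 r5=0xef  N=1 Z=0
after  3: r0=0x6b r1=0xb1 r2=0x0b r3=0x8f r4=0x27 r5=0xef  N=0 Z=0
after  4: r0=0x6b r1=0xb1 r2=0x0b r3=0x8f r4=0x27 r5=0x0b  N=0 Z=0
after  5: r0=0x6b r1=0xb1 r2=0x0b r3=0xbb r4=0x27 r5=0x0b  N=1 Z=0
after  6: r0=0x6b r1=0xb1 r2=0x0b r3=0xbb r4=0xda r5=0x0b  N=1 Z=0
after  7: r0=0x6b r1=0xfb r2=0x0b r3=0xbb r4=0xda r5=0x0b  N=1 Z=0
-- IRQ taken; context saved, return-PC = 8 --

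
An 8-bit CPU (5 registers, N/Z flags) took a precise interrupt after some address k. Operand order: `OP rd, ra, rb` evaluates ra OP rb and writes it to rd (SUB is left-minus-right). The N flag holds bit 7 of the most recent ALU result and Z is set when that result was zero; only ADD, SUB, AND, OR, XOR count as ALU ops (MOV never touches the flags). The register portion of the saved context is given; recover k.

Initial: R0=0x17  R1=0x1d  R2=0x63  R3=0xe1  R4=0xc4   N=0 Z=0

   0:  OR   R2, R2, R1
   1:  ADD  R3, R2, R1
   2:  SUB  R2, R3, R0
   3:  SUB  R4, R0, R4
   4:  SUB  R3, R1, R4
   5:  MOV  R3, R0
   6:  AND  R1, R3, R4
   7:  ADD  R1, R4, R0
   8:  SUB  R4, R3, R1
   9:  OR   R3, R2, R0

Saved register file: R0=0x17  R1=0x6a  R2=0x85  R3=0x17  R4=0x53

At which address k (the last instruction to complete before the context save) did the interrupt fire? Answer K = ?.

K = 7

after  0: R0=0x17 R1=0x1d R2=0x7f R3=0xe1 R4=0xc4  N=0 Z=0
after  1: R0=0x17 R1=0x1d R2=0x7f R3=0x9c R4=0xc4  N=1 Z=0
after  2: R0=0x17 R1=0x1d R2=0x85 R3=0x9c R4=0xc4  N=1 Z=0
after  3: R0=0x17 R1=0x1d R2=0x85 R3=0x9c R4=0x53  N=0 Z=0
after  4: R0=0x17 R1=0x1d R2=0x85 R3=0xca R4=0x53  N=1 Z=0
after  5: R0=0x17 R1=0x1d R2=0x85 R3=0x17 R4=0x53  N=1 Z=0
after  6: R0=0x17 R1=0x13 R2=0x85 R3=0x17 R4=0x53  N=0 Z=0
after  7: R0=0x17 R1=0x6a R2=0x85 R3=0x17 R4=0x53  N=0 Z=0
-- IRQ taken; context saved, return-PC = 8 --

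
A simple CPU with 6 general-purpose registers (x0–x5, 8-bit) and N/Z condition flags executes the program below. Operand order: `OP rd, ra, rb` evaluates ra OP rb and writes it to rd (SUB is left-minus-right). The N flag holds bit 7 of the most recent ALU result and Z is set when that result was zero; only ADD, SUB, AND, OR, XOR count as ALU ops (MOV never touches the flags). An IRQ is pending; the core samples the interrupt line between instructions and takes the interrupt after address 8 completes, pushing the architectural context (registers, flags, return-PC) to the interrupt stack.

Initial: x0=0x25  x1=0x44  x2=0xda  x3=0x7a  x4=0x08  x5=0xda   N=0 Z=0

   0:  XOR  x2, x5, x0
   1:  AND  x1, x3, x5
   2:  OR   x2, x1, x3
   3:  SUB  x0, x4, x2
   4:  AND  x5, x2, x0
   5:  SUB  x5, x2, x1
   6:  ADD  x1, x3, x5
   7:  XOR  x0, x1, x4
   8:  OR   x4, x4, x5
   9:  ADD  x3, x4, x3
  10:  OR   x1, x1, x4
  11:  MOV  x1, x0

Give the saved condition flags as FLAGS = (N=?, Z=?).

after  0: x0=0x25 x1=0x44 x2=0xff x3=0x7a x4=0x08 x5=0xda  N=1 Z=0
after  1: x0=0x25 x1=0x5a x2=0xff x3=0x7a x4=0x08 x5=0xda  N=0 Z=0
after  2: x0=0x25 x1=0x5a x2=0x7a x3=0x7a x4=0x08 x5=0xda  N=0 Z=0
after  3: x0=0x8e x1=0x5a x2=0x7a x3=0x7a x4=0x08 x5=0xda  N=1 Z=0
after  4: x0=0x8e x1=0x5a x2=0x7a x3=0x7a x4=0x08 x5=0x0a  N=0 Z=0
after  5: x0=0x8e x1=0x5a x2=0x7a x3=0x7a x4=0x08 x5=0x20  N=0 Z=0
after  6: x0=0x8e x1=0x9a x2=0x7a x3=0x7a x4=0x08 x5=0x20  N=1 Z=0
after  7: x0=0x92 x1=0x9a x2=0x7a x3=0x7a x4=0x08 x5=0x20  N=1 Z=0
after  8: x0=0x92 x1=0x9a x2=0x7a x3=0x7a x4=0x28 x5=0x20  N=0 Z=0
-- IRQ taken; context saved, return-PC = 9 --

FLAGS = (N=0, Z=0)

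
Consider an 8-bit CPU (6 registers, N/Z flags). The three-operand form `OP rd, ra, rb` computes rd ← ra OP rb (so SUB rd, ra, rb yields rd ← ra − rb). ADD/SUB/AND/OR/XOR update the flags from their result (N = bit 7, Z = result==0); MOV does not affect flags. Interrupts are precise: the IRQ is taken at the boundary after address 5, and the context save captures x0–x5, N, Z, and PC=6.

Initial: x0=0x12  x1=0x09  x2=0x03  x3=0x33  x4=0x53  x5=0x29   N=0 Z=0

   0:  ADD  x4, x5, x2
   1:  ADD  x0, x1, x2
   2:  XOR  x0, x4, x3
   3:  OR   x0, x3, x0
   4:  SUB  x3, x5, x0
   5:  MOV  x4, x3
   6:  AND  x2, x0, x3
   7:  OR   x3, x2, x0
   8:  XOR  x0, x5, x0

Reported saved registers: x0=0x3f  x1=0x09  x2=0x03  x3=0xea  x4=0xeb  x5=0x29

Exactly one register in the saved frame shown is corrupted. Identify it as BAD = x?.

after  0: x0=0x12 x1=0x09 x2=0x03 x3=0x33 x4=0x2c x5=0x29  N=0 Z=0
after  1: x0=0x0c x1=0x09 x2=0x03 x3=0x33 x4=0x2c x5=0x29  N=0 Z=0
after  2: x0=0x1f x1=0x09 x2=0x03 x3=0x33 x4=0x2c x5=0x29  N=0 Z=0
after  3: x0=0x3f x1=0x09 x2=0x03 x3=0x33 x4=0x2c x5=0x29  N=0 Z=0
after  4: x0=0x3f x1=0x09 x2=0x03 x3=0xea x4=0x2c x5=0x29  N=1 Z=0
after  5: x0=0x3f x1=0x09 x2=0x03 x3=0xea x4=0xea x5=0x29  N=1 Z=0
-- IRQ taken; context saved, return-PC = 6 --
mismatch: x4: reported 0xeb vs actual 0xea

BAD = x4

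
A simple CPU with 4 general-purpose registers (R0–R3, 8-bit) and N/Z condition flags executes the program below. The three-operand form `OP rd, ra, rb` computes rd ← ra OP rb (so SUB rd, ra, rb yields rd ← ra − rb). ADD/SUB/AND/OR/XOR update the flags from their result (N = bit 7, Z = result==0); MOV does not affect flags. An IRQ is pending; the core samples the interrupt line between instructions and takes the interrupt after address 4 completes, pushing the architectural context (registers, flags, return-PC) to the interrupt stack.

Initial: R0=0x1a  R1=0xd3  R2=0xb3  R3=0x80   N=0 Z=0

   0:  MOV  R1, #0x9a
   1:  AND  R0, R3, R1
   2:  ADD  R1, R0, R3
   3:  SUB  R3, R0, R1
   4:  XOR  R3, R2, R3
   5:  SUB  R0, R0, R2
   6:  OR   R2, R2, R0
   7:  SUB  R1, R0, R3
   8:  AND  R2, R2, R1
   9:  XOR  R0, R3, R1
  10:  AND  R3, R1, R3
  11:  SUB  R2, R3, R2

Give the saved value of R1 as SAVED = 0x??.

after  0: R0=0x1a R1=0x9a R2=0xb3 R3=0x80  N=0 Z=0
after  1: R0=0x80 R1=0x9a R2=0xb3 R3=0x80  N=1 Z=0
after  2: R0=0x80 R1=0x00 R2=0xb3 R3=0x80  N=0 Z=1
after  3: R0=0x80 R1=0x00 R2=0xb3 R3=0x80  N=1 Z=0
after  4: R0=0x80 R1=0x00 R2=0xb3 R3=0x33  N=0 Z=0
-- IRQ taken; context saved, return-PC = 5 --

SAVED = 0x00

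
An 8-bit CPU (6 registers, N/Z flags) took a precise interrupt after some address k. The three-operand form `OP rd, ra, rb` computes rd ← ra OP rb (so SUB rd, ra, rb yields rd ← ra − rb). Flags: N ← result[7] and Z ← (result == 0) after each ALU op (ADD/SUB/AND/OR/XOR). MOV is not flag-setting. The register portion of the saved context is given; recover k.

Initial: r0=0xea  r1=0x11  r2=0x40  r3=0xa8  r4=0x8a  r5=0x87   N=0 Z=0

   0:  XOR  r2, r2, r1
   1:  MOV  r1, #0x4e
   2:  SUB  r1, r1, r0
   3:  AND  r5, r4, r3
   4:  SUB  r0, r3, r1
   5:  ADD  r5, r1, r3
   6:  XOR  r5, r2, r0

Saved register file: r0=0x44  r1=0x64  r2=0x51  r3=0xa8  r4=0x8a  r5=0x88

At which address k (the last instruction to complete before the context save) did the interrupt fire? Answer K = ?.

after  0: r0=0xea r1=0x11 r2=0x51 r3=0xa8 r4=0x8a r5=0x87  N=0 Z=0
after  1: r0=0xea r1=0x4e r2=0x51 r3=0xa8 r4=0x8a r5=0x87  N=0 Z=0
after  2: r0=0xea r1=0x64 r2=0x51 r3=0xa8 r4=0x8a r5=0x87  N=0 Z=0
after  3: r0=0xea r1=0x64 r2=0x51 r3=0xa8 r4=0x8a r5=0x88  N=1 Z=0
after  4: r0=0x44 r1=0x64 r2=0x51 r3=0xa8 r4=0x8a r5=0x88  N=0 Z=0
-- IRQ taken; context saved, return-PC = 5 --

K = 4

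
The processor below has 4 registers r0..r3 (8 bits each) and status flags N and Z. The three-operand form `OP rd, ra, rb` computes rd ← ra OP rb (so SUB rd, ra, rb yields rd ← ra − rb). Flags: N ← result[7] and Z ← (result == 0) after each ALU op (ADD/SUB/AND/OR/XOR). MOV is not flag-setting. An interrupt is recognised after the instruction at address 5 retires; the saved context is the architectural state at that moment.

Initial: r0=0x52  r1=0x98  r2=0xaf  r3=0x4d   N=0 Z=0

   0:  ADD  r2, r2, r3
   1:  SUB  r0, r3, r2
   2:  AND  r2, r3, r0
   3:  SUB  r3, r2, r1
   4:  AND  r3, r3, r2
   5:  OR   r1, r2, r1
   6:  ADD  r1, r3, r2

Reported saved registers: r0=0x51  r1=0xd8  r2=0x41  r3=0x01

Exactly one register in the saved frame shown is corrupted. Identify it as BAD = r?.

BAD = r1

after  0: r0=0x52 r1=0x98 r2=0xfc r3=0x4d  N=1 Z=0
after  1: r0=0x51 r1=0x98 r2=0xfc r3=0x4d  N=0 Z=0
after  2: r0=0x51 r1=0x98 r2=0x41 r3=0x4d  N=0 Z=0
after  3: r0=0x51 r1=0x98 r2=0x41 r3=0xa9  N=1 Z=0
after  4: r0=0x51 r1=0x98 r2=0x41 r3=0x01  N=0 Z=0
after  5: r0=0x51 r1=0xd9 r2=0x41 r3=0x01  N=1 Z=0
-- IRQ taken; context saved, return-PC = 6 --
mismatch: r1: reported 0xd8 vs actual 0xd9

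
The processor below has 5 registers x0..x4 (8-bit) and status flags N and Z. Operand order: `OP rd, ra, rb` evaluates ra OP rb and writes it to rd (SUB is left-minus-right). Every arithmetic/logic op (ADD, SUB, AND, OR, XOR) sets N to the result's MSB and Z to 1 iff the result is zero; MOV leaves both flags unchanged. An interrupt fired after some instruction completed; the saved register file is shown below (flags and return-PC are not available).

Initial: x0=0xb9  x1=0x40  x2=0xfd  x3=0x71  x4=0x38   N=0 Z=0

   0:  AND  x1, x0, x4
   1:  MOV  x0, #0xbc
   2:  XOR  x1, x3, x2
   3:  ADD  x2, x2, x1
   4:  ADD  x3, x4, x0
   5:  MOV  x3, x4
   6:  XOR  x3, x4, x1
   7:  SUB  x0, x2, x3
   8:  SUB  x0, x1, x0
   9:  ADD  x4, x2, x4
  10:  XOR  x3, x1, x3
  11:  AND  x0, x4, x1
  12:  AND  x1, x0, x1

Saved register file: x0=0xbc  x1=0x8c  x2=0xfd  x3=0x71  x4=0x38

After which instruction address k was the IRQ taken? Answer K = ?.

after  0: x0=0xb9 x1=0x38 x2=0xfd x3=0x71 x4=0x38  N=0 Z=0
after  1: x0=0xbc x1=0x38 x2=0xfd x3=0x71 x4=0x38  N=0 Z=0
after  2: x0=0xbc x1=0x8c x2=0xfd x3=0x71 x4=0x38  N=1 Z=0
-- IRQ taken; context saved, return-PC = 3 --

K = 2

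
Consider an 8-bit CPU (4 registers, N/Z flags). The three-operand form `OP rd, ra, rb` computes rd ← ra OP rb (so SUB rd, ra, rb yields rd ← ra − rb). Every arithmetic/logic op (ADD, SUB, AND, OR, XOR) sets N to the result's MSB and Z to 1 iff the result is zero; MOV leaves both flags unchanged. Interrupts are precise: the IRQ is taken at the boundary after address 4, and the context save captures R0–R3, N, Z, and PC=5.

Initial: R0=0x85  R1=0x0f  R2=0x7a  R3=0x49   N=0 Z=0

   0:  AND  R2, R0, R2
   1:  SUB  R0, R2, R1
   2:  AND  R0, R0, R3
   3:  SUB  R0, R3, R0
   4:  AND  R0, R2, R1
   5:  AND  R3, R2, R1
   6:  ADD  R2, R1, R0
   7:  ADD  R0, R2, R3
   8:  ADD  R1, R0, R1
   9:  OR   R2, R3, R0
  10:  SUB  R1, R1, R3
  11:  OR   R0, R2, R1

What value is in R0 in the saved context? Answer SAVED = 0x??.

SAVED = 0x00

after  0: R0=0x85 R1=0x0f R2=0x00 R3=0x49  N=0 Z=1
after  1: R0=0xf1 R1=0x0f R2=0x00 R3=0x49  N=1 Z=0
after  2: R0=0x41 R1=0x0f R2=0x00 R3=0x49  N=0 Z=0
after  3: R0=0x08 R1=0x0f R2=0x00 R3=0x49  N=0 Z=0
after  4: R0=0x00 R1=0x0f R2=0x00 R3=0x49  N=0 Z=1
-- IRQ taken; context saved, return-PC = 5 --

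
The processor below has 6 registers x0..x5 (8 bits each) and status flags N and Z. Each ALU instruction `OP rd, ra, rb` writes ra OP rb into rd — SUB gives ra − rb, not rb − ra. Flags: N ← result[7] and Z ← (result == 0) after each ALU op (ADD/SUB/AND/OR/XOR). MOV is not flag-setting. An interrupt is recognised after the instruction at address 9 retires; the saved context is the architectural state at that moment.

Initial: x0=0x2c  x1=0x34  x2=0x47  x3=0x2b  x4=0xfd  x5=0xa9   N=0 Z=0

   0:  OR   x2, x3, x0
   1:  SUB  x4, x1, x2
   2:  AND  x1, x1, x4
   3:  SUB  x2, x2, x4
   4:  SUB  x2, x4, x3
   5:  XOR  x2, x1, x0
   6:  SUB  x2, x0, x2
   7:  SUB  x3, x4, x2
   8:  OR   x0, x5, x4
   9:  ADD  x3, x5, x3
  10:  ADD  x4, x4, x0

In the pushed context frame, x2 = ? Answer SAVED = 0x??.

after  0: x0=0x2c x1=0x34 x2=0x2f x3=0x2b x4=0xfd x5=0xa9  N=0 Z=0
after  1: x0=0x2c x1=0x34 x2=0x2f x3=0x2b x4=0x05 x5=0xa9  N=0 Z=0
after  2: x0=0x2c x1=0x04 x2=0x2f x3=0x2b x4=0x05 x5=0xa9  N=0 Z=0
after  3: x0=0x2c x1=0x04 x2=0x2a x3=0x2b x4=0x05 x5=0xa9  N=0 Z=0
after  4: x0=0x2c x1=0x04 x2=0xda x3=0x2b x4=0x05 x5=0xa9  N=1 Z=0
after  5: x0=0x2c x1=0x04 x2=0x28 x3=0x2b x4=0x05 x5=0xa9  N=0 Z=0
after  6: x0=0x2c x1=0x04 x2=0x04 x3=0x2b x4=0x05 x5=0xa9  N=0 Z=0
after  7: x0=0x2c x1=0x04 x2=0x04 x3=0x01 x4=0x05 x5=0xa9  N=0 Z=0
after  8: x0=0xad x1=0x04 x2=0x04 x3=0x01 x4=0x05 x5=0xa9  N=1 Z=0
after  9: x0=0xad x1=0x04 x2=0x04 x3=0xaa x4=0x05 x5=0xa9  N=1 Z=0
-- IRQ taken; context saved, return-PC = 10 --

SAVED = 0x04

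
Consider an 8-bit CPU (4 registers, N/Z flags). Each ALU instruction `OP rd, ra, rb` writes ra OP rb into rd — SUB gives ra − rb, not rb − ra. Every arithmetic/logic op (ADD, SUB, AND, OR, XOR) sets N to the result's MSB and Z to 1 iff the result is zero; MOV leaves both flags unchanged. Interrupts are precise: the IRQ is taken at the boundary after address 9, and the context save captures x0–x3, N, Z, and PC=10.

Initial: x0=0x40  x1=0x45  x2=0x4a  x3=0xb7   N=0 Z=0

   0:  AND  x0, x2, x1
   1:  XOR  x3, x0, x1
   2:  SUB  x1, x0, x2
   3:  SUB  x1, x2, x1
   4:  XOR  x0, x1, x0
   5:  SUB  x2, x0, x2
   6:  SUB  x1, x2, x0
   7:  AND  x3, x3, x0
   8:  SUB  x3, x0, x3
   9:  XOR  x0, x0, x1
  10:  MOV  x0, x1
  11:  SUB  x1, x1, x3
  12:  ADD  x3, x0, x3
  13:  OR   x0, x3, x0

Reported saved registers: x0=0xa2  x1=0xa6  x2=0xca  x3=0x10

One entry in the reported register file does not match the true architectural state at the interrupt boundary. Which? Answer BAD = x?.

BAD = x1

after  0: x0=0x40 x1=0x45 x2=0x4a x3=0xb7  N=0 Z=0
after  1: x0=0x40 x1=0x45 x2=0x4a x3=0x05  N=0 Z=0
after  2: x0=0x40 x1=0xf6 x2=0x4a x3=0x05  N=1 Z=0
after  3: x0=0x40 x1=0x54 x2=0x4a x3=0x05  N=0 Z=0
after  4: x0=0x14 x1=0x54 x2=0x4a x3=0x05  N=0 Z=0
after  5: x0=0x14 x1=0x54 x2=0xca x3=0x05  N=1 Z=0
after  6: x0=0x14 x1=0xb6 x2=0xca x3=0x05  N=1 Z=0
after  7: x0=0x14 x1=0xb6 x2=0xca x3=0x04  N=0 Z=0
after  8: x0=0x14 x1=0xb6 x2=0xca x3=0x10  N=0 Z=0
after  9: x0=0xa2 x1=0xb6 x2=0xca x3=0x10  N=1 Z=0
-- IRQ taken; context saved, return-PC = 10 --
mismatch: x1: reported 0xa6 vs actual 0xb6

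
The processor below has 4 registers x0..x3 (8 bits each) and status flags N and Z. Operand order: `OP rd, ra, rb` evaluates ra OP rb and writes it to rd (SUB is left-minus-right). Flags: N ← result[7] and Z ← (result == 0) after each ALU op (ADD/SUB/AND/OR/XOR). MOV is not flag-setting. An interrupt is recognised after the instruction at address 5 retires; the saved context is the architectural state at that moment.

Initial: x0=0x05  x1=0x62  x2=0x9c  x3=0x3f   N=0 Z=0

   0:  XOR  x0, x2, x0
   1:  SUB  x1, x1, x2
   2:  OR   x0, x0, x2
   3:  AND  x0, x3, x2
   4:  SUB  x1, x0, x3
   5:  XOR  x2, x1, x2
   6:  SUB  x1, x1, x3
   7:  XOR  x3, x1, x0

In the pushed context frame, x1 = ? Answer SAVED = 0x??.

after  0: x0=0x99 x1=0x62 x2=0x9c x3=0x3f  N=1 Z=0
after  1: x0=0x99 x1=0xc6 x2=0x9c x3=0x3f  N=1 Z=0
after  2: x0=0x9d x1=0xc6 x2=0x9c x3=0x3f  N=1 Z=0
after  3: x0=0x1c x1=0xc6 x2=0x9c x3=0x3f  N=0 Z=0
after  4: x0=0x1c x1=0xdd x2=0x9c x3=0x3f  N=1 Z=0
after  5: x0=0x1c x1=0xdd x2=0x41 x3=0x3f  N=0 Z=0
-- IRQ taken; context saved, return-PC = 6 --

SAVED = 0xdd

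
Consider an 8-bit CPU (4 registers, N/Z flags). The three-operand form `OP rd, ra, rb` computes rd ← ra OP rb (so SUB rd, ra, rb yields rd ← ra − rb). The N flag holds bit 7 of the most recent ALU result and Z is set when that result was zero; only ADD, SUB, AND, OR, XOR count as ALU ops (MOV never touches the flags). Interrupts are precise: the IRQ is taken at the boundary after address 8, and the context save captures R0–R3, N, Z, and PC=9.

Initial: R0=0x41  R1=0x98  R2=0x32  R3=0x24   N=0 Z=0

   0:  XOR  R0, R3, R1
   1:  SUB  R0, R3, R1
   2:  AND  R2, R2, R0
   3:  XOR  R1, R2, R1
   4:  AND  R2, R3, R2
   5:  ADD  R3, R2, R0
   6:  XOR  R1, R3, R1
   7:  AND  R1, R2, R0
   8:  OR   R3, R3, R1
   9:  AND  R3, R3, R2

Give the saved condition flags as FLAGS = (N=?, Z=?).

after  0: R0=0xbc R1=0x98 R2=0x32 R3=0x24  N=1 Z=0
after  1: R0=0x8c R1=0x98 R2=0x32 R3=0x24  N=1 Z=0
after  2: R0=0x8c R1=0x98 R2=0x00 R3=0x24  N=0 Z=1
after  3: R0=0x8c R1=0x98 R2=0x00 R3=0x24  N=1 Z=0
after  4: R0=0x8c R1=0x98 R2=0x00 R3=0x24  N=0 Z=1
after  5: R0=0x8c R1=0x98 R2=0x00 R3=0x8c  N=1 Z=0
after  6: R0=0x8c R1=0x14 R2=0x00 R3=0x8c  N=0 Z=0
after  7: R0=0x8c R1=0x00 R2=0x00 R3=0x8c  N=0 Z=1
after  8: R0=0x8c R1=0x00 R2=0x00 R3=0x8c  N=1 Z=0
-- IRQ taken; context saved, return-PC = 9 --

FLAGS = (N=1, Z=0)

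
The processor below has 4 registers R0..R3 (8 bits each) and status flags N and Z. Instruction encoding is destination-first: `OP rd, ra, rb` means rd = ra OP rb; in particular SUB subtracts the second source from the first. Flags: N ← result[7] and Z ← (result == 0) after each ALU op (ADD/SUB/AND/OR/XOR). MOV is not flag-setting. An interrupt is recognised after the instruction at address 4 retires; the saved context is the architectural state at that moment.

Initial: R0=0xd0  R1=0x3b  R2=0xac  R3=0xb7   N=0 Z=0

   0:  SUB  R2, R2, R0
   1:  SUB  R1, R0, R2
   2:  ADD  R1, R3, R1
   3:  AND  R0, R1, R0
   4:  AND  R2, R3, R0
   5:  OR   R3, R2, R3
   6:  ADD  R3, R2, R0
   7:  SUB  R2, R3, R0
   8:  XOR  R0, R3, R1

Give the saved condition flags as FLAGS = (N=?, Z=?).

FLAGS = (N=1, Z=0)

after  0: R0=0xd0 R1=0x3b R2=0xdc R3=0xb7  N=1 Z=0
after  1: R0=0xd0 R1=0xf4 R2=0xdc R3=0xb7  N=1 Z=0
after  2: R0=0xd0 R1=0xab R2=0xdc R3=0xb7  N=1 Z=0
after  3: R0=0x80 R1=0xab R2=0xdc R3=0xb7  N=1 Z=0
after  4: R0=0x80 R1=0xab R2=0x80 R3=0xb7  N=1 Z=0
-- IRQ taken; context saved, return-PC = 5 --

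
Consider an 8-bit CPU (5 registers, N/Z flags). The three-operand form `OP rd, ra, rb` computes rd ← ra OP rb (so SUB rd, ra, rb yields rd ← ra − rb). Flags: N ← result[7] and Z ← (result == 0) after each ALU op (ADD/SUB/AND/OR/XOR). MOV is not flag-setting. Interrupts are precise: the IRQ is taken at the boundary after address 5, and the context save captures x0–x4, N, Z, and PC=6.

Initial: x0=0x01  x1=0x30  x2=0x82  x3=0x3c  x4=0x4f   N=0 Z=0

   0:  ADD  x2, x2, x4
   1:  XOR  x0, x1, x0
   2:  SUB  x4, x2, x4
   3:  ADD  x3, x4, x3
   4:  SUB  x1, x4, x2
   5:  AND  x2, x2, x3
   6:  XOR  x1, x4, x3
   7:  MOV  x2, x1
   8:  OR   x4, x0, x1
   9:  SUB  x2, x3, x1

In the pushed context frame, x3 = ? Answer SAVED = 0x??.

SAVED = 0xbe

after  0: x0=0x01 x1=0x30 x2=0xd1 x3=0x3c x4=0x4f  N=1 Z=0
after  1: x0=0x31 x1=0x30 x2=0xd1 x3=0x3c x4=0x4f  N=0 Z=0
after  2: x0=0x31 x1=0x30 x2=0xd1 x3=0x3c x4=0x82  N=1 Z=0
after  3: x0=0x31 x1=0x30 x2=0xd1 x3=0xbe x4=0x82  N=1 Z=0
after  4: x0=0x31 x1=0xb1 x2=0xd1 x3=0xbe x4=0x82  N=1 Z=0
after  5: x0=0x31 x1=0xb1 x2=0x90 x3=0xbe x4=0x82  N=1 Z=0
-- IRQ taken; context saved, return-PC = 6 --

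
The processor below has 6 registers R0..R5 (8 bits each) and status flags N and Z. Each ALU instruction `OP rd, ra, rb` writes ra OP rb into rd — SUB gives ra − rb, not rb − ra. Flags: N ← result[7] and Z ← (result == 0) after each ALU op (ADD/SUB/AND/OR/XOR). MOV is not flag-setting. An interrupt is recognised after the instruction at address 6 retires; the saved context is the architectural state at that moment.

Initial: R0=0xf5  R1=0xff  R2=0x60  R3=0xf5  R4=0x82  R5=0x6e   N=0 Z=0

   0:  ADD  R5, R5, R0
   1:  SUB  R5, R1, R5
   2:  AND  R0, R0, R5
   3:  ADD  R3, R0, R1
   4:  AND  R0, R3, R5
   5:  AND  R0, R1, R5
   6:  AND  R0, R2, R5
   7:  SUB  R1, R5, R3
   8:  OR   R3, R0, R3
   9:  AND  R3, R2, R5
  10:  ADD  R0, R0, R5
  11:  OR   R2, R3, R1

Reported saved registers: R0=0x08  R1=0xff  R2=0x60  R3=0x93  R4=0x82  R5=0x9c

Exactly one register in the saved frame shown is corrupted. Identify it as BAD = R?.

after  0: R0=0xf5 R1=0xff R2=0x60 R3=0xf5 R4=0x82 R5=0x63  N=0 Z=0
after  1: R0=0xf5 R1=0xff R2=0x60 R3=0xf5 R4=0x82 R5=0x9c  N=1 Z=0
after  2: R0=0x94 R1=0xff R2=0x60 R3=0xf5 R4=0x82 R5=0x9c  N=1 Z=0
after  3: R0=0x94 R1=0xff R2=0x60 R3=0x93 R4=0x82 R5=0x9c  N=1 Z=0
after  4: R0=0x90 R1=0xff R2=0x60 R3=0x93 R4=0x82 R5=0x9c  N=1 Z=0
after  5: R0=0x9c R1=0xff R2=0x60 R3=0x93 R4=0x82 R5=0x9c  N=1 Z=0
after  6: R0=0x00 R1=0xff R2=0x60 R3=0x93 R4=0x82 R5=0x9c  N=0 Z=1
-- IRQ taken; context saved, return-PC = 7 --
mismatch: R0: reported 0x08 vs actual 0x00

BAD = R0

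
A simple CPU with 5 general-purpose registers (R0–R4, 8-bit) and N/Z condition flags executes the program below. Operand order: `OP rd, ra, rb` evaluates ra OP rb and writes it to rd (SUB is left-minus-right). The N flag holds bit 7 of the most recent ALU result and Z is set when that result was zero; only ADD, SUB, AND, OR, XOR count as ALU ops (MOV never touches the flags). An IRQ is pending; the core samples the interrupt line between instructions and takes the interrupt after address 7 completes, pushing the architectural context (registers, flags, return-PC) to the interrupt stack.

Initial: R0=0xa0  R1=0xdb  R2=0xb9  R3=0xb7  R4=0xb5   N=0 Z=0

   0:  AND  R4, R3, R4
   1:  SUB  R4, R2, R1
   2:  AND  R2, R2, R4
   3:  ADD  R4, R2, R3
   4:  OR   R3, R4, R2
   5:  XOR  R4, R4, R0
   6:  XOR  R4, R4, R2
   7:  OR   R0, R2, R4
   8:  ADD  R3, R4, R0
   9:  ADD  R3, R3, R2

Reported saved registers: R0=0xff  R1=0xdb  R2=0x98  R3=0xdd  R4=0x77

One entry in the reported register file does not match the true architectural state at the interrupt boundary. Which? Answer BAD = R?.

BAD = R3

after  0: R0=0xa0 R1=0xdb R2=0xb9 R3=0xb7 R4=0xb5  N=1 Z=0
after  1: R0=0xa0 R1=0xdb R2=0xb9 R3=0xb7 R4=0xde  N=1 Z=0
after  2: R0=0xa0 R1=0xdb R2=0x98 R3=0xb7 R4=0xde  N=1 Z=0
after  3: R0=0xa0 R1=0xdb R2=0x98 R3=0xb7 R4=0x4f  N=0 Z=0
after  4: R0=0xa0 R1=0xdb R2=0x98 R3=0xdf R4=0x4f  N=1 Z=0
after  5: R0=0xa0 R1=0xdb R2=0x98 R3=0xdf R4=0xef  N=1 Z=0
after  6: R0=0xa0 R1=0xdb R2=0x98 R3=0xdf R4=0x77  N=0 Z=0
after  7: R0=0xff R1=0xdb R2=0x98 R3=0xdf R4=0x77  N=1 Z=0
-- IRQ taken; context saved, return-PC = 8 --
mismatch: R3: reported 0xdd vs actual 0xdf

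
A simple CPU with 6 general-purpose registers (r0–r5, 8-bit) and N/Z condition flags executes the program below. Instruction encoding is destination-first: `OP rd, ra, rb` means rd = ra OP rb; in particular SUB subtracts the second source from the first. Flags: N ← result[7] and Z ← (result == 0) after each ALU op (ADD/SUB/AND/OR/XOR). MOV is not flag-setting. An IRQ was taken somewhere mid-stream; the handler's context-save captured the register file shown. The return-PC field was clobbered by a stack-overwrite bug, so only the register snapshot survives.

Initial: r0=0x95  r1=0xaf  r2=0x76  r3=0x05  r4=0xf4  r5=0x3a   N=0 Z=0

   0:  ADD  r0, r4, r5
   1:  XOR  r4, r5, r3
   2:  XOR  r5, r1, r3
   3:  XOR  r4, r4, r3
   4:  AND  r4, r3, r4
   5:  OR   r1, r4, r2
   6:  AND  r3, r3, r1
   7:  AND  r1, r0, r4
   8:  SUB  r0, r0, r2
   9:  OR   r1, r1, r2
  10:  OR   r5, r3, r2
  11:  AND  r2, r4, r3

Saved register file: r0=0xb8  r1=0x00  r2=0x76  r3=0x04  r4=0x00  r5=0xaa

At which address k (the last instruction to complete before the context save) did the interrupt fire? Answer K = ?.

after  0: r0=0x2e r1=0xaf r2=0x76 r3=0x05 r4=0xf4 r5=0x3a  N=0 Z=0
after  1: r0=0x2e r1=0xaf r2=0x76 r3=0x05 r4=0x3f r5=0x3a  N=0 Z=0
after  2: r0=0x2e r1=0xaf r2=0x76 r3=0x05 r4=0x3f r5=0xaa  N=1 Z=0
after  3: r0=0x2e r1=0xaf r2=0x76 r3=0x05 r4=0x3a r5=0xaa  N=0 Z=0
after  4: r0=0x2e r1=0xaf r2=0x76 r3=0x05 r4=0x00 r5=0xaa  N=0 Z=1
after  5: r0=0x2e r1=0x76 r2=0x76 r3=0x05 r4=0x00 r5=0xaa  N=0 Z=0
after  6: r0=0x2e r1=0x76 r2=0x76 r3=0x04 r4=0x00 r5=0xaa  N=0 Z=0
after  7: r0=0x2e r1=0x00 r2=0x76 r3=0x04 r4=0x00 r5=0xaa  N=0 Z=1
after  8: r0=0xb8 r1=0x00 r2=0x76 r3=0x04 r4=0x00 r5=0xaa  N=1 Z=0
-- IRQ taken; context saved, return-PC = 9 --

K = 8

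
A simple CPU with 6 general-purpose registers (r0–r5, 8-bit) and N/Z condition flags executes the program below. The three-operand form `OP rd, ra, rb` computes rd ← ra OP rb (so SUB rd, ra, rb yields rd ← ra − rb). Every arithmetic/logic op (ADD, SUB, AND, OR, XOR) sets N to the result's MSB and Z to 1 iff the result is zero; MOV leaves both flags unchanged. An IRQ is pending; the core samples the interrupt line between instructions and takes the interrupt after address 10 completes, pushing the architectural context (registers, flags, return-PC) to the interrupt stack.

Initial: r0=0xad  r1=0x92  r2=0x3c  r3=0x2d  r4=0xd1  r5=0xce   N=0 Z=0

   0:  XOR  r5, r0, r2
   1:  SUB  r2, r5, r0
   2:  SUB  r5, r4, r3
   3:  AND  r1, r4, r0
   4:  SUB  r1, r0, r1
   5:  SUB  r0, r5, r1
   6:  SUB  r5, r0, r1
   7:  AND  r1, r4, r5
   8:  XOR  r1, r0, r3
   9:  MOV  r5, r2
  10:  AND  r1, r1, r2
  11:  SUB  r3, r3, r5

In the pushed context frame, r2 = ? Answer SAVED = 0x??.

SAVED = 0xe4

after  0: r0=0xad r1=0x92 r2=0x3c r3=0x2d r4=0xd1 r5=0x91  N=1 Z=0
after  1: r0=0xad r1=0x92 r2=0xe4 r3=0x2d r4=0xd1 r5=0x91  N=1 Z=0
after  2: r0=0xad r1=0x92 r2=0xe4 r3=0x2d r4=0xd1 r5=0xa4  N=1 Z=0
after  3: r0=0xad r1=0x81 r2=0xe4 r3=0x2d r4=0xd1 r5=0xa4  N=1 Z=0
after  4: r0=0xad r1=0x2c r2=0xe4 r3=0x2d r4=0xd1 r5=0xa4  N=0 Z=0
after  5: r0=0x78 r1=0x2c r2=0xe4 r3=0x2d r4=0xd1 r5=0xa4  N=0 Z=0
after  6: r0=0x78 r1=0x2c r2=0xe4 r3=0x2d r4=0xd1 r5=0x4c  N=0 Z=0
after  7: r0=0x78 r1=0x40 r2=0xe4 r3=0x2d r4=0xd1 r5=0x4c  N=0 Z=0
after  8: r0=0x78 r1=0x55 r2=0xe4 r3=0x2d r4=0xd1 r5=0x4c  N=0 Z=0
after  9: r0=0x78 r1=0x55 r2=0xe4 r3=0x2d r4=0xd1 r5=0xe4  N=0 Z=0
after 10: r0=0x78 r1=0x44 r2=0xe4 r3=0x2d r4=0xd1 r5=0xe4  N=0 Z=0
-- IRQ taken; context saved, return-PC = 11 --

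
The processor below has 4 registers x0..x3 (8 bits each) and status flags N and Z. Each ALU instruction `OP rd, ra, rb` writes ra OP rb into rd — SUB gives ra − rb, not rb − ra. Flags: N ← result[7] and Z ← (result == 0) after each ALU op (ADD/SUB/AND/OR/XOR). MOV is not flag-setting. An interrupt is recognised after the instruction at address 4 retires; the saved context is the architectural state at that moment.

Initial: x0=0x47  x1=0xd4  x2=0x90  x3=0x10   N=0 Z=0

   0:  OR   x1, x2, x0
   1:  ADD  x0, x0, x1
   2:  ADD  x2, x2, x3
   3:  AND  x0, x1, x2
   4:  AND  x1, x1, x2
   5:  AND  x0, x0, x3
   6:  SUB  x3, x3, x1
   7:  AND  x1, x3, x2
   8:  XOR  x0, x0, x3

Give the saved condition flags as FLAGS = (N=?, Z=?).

after  0: x0=0x47 x1=0xd7 x2=0x90 x3=0x10  N=1 Z=0
after  1: x0=0x1e x1=0xd7 x2=0x90 x3=0x10  N=0 Z=0
after  2: x0=0x1e x1=0xd7 x2=0xa0 x3=0x10  N=1 Z=0
after  3: x0=0x80 x1=0xd7 x2=0xa0 x3=0x10  N=1 Z=0
after  4: x0=0x80 x1=0x80 x2=0xa0 x3=0x10  N=1 Z=0
-- IRQ taken; context saved, return-PC = 5 --

FLAGS = (N=1, Z=0)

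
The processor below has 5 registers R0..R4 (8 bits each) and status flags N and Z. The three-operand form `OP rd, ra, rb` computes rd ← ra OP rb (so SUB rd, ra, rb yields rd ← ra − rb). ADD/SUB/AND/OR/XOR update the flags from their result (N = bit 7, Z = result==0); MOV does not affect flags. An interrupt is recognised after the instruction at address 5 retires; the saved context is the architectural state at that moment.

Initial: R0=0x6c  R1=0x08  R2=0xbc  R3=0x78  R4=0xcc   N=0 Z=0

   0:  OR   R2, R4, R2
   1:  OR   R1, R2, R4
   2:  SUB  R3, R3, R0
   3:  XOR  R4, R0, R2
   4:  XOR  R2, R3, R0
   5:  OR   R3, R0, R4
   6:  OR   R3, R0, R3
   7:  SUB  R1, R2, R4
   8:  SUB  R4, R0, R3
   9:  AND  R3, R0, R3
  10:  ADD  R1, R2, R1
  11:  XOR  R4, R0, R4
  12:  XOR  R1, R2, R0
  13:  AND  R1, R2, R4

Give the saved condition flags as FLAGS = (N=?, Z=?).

FLAGS = (N=1, Z=0)

after  0: R0=0x6c R1=0x08 R2=0xfc R3=0x78 R4=0xcc  N=1 Z=0
after  1: R0=0x6c R1=0xfc R2=0xfc R3=0x78 R4=0xcc  N=1 Z=0
after  2: R0=0x6c R1=0xfc R2=0xfc R3=0x0c R4=0xcc  N=0 Z=0
after  3: R0=0x6c R1=0xfc R2=0xfc R3=0x0c R4=0x90  N=1 Z=0
after  4: R0=0x6c R1=0xfc R2=0x60 R3=0x0c R4=0x90  N=0 Z=0
after  5: R0=0x6c R1=0xfc R2=0x60 R3=0xfc R4=0x90  N=1 Z=0
-- IRQ taken; context saved, return-PC = 6 --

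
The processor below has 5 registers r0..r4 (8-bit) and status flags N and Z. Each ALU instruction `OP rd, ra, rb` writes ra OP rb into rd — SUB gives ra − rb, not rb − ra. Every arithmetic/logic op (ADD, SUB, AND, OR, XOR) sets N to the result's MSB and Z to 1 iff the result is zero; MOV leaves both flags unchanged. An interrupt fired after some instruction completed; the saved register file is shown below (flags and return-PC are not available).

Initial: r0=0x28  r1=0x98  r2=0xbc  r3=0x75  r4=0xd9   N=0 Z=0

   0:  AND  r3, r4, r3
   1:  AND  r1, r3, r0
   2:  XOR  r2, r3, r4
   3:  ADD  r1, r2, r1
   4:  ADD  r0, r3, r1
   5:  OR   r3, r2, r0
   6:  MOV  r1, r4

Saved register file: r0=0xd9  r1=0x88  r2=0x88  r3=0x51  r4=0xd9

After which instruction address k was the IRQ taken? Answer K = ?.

after  0: r0=0x28 r1=0x98 r2=0xbc r3=0x51 r4=0xd9  N=0 Z=0
after  1: r0=0x28 r1=0x00 r2=0xbc r3=0x51 r4=0xd9  N=0 Z=1
after  2: r0=0x28 r1=0x00 r2=0x88 r3=0x51 r4=0xd9  N=1 Z=0
after  3: r0=0x28 r1=0x88 r2=0x88 r3=0x51 r4=0xd9  N=1 Z=0
after  4: r0=0xd9 r1=0x88 r2=0x88 r3=0x51 r4=0xd9  N=1 Z=0
-- IRQ taken; context saved, return-PC = 5 --

K = 4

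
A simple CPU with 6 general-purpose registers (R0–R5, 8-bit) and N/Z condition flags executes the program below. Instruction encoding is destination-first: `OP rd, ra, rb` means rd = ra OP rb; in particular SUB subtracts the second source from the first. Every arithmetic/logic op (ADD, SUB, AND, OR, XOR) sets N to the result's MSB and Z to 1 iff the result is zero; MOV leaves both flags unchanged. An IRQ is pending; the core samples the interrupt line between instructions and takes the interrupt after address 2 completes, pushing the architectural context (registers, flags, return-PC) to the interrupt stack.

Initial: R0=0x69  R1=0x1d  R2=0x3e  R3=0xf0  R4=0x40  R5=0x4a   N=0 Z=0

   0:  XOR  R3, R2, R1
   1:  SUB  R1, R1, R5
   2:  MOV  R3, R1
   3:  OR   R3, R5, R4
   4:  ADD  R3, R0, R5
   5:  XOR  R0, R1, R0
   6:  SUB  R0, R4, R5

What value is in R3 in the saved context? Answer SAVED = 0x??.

SAVED = 0xd3

after  0: R0=0x69 R1=0x1d R2=0x3e R3=0x23 R4=0x40 R5=0x4a  N=0 Z=0
after  1: R0=0x69 R1=0xd3 R2=0x3e R3=0x23 R4=0x40 R5=0x4a  N=1 Z=0
after  2: R0=0x69 R1=0xd3 R2=0x3e R3=0xd3 R4=0x40 R5=0x4a  N=1 Z=0
-- IRQ taken; context saved, return-PC = 3 --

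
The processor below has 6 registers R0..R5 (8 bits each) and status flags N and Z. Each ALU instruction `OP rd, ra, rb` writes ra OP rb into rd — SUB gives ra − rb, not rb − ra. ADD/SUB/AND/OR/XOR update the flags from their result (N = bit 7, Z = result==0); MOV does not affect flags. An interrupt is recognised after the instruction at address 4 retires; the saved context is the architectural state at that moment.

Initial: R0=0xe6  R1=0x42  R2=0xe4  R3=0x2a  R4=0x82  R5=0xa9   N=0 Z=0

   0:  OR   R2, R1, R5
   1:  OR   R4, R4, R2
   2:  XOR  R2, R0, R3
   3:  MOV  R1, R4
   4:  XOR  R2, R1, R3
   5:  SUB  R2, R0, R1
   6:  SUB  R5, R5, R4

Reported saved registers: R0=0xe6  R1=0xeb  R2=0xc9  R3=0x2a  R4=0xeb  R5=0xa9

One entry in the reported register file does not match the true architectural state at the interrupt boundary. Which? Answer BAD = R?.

BAD = R2

after  0: R0=0xe6 R1=0x42 R2=0xeb R3=0x2a R4=0x82 R5=0xa9  N=1 Z=0
after  1: R0=0xe6 R1=0x42 R2=0xeb R3=0x2a R4=0xeb R5=0xa9  N=1 Z=0
after  2: R0=0xe6 R1=0x42 R2=0xcc R3=0x2a R4=0xeb R5=0xa9  N=1 Z=0
after  3: R0=0xe6 R1=0xeb R2=0xcc R3=0x2a R4=0xeb R5=0xa9  N=1 Z=0
after  4: R0=0xe6 R1=0xeb R2=0xc1 R3=0x2a R4=0xeb R5=0xa9  N=1 Z=0
-- IRQ taken; context saved, return-PC = 5 --
mismatch: R2: reported 0xc9 vs actual 0xc1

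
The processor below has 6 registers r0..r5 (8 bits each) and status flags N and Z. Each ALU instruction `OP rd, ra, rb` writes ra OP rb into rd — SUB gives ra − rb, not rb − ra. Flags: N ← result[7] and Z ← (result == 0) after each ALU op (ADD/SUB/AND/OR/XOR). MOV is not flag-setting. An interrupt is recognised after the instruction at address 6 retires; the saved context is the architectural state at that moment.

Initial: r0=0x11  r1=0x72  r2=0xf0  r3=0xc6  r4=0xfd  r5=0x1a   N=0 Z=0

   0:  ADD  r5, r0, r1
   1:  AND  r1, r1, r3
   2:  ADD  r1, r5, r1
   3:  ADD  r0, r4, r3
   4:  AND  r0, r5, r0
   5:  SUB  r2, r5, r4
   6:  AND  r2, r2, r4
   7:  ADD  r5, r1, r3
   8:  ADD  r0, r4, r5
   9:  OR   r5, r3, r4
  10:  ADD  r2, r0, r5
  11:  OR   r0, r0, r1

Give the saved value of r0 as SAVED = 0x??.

after  0: r0=0x11 r1=0x72 r2=0xf0 r3=0xc6 r4=0xfd r5=0x83  N=1 Z=0
after  1: r0=0x11 r1=0x42 r2=0xf0 r3=0xc6 r4=0xfd r5=0x83  N=0 Z=0
after  2: r0=0x11 r1=0xc5 r2=0xf0 r3=0xc6 r4=0xfd r5=0x83  N=1 Z=0
after  3: r0=0xc3 r1=0xc5 r2=0xf0 r3=0xc6 r4=0xfd r5=0x83  N=1 Z=0
after  4: r0=0x83 r1=0xc5 r2=0xf0 r3=0xc6 r4=0xfd r5=0x83  N=1 Z=0
after  5: r0=0x83 r1=0xc5 r2=0x86 r3=0xc6 r4=0xfd r5=0x83  N=1 Z=0
after  6: r0=0x83 r1=0xc5 r2=0x84 r3=0xc6 r4=0xfd r5=0x83  N=1 Z=0
-- IRQ taken; context saved, return-PC = 7 --

SAVED = 0x83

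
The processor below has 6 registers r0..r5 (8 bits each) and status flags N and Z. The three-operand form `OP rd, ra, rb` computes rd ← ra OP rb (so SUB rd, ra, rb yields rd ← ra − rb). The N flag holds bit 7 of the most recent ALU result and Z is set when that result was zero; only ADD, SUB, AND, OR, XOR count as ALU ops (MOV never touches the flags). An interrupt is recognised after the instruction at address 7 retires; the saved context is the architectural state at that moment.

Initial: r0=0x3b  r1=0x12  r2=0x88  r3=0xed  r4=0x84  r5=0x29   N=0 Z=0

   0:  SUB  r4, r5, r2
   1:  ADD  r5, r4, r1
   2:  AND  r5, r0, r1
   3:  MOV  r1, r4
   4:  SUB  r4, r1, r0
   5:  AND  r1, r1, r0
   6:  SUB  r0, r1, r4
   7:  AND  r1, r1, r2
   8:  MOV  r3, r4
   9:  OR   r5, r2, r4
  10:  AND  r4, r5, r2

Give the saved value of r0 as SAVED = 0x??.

after  0: r0=0x3b r1=0x12 r2=0x88 r3=0xed r4=0xa1 r5=0x29  N=1 Z=0
after  1: r0=0x3b r1=0x12 r2=0x88 r3=0xed r4=0xa1 r5=0xb3  N=1 Z=0
after  2: r0=0x3b r1=0x12 r2=0x88 r3=0xed r4=0xa1 r5=0x12  N=0 Z=0
after  3: r0=0x3b r1=0xa1 r2=0x88 r3=0xed r4=0xa1 r5=0x12  N=0 Z=0
after  4: r0=0x3b r1=0xa1 r2=0x88 r3=0xed r4=0x66 r5=0x12  N=0 Z=0
after  5: r0=0x3b r1=0x21 r2=0x88 r3=0xed r4=0x66 r5=0x12  N=0 Z=0
after  6: r0=0xbb r1=0x21 r2=0x88 r3=0xed r4=0x66 r5=0x12  N=1 Z=0
after  7: r0=0xbb r1=0x00 r2=0x88 r3=0xed r4=0x66 r5=0x12  N=0 Z=1
-- IRQ taken; context saved, return-PC = 8 --

SAVED = 0xbb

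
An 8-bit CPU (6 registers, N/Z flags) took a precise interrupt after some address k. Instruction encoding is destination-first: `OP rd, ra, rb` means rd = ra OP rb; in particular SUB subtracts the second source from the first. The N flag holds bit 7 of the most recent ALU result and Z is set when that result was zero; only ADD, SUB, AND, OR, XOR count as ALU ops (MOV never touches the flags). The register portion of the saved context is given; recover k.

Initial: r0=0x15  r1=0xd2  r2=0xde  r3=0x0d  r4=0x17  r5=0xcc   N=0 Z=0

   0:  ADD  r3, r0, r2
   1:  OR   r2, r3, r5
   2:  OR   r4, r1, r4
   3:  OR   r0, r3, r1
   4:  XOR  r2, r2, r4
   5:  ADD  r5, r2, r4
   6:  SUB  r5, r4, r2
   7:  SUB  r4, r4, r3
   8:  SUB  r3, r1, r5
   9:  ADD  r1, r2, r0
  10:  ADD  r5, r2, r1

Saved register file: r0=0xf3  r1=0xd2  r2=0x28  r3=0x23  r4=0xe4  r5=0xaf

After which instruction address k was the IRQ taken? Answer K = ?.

after  0: r0=0x15 r1=0xd2 r2=0xde r3=0xf3 r4=0x17 r5=0xcc  N=1 Z=0
after  1: r0=0x15 r1=0xd2 r2=0xff r3=0xf3 r4=0x17 r5=0xcc  N=1 Z=0
after  2: r0=0x15 r1=0xd2 r2=0xff r3=0xf3 r4=0xd7 r5=0xcc  N=1 Z=0
after  3: r0=0xf3 r1=0xd2 r2=0xff r3=0xf3 r4=0xd7 r5=0xcc  N=1 Z=0
after  4: r0=0xf3 r1=0xd2 r2=0x28 r3=0xf3 r4=0xd7 r5=0xcc  N=0 Z=0
after  5: r0=0xf3 r1=0xd2 r2=0x28 r3=0xf3 r4=0xd7 r5=0xff  N=1 Z=0
after  6: r0=0xf3 r1=0xd2 r2=0x28 r3=0xf3 r4=0xd7 r5=0xaf  N=1 Z=0
after  7: r0=0xf3 r1=0xd2 r2=0x28 r3=0xf3 r4=0xe4 r5=0xaf  N=1 Z=0
after  8: r0=0xf3 r1=0xd2 r2=0x28 r3=0x23 r4=0xe4 r5=0xaf  N=0 Z=0
-- IRQ taken; context saved, return-PC = 9 --

K = 8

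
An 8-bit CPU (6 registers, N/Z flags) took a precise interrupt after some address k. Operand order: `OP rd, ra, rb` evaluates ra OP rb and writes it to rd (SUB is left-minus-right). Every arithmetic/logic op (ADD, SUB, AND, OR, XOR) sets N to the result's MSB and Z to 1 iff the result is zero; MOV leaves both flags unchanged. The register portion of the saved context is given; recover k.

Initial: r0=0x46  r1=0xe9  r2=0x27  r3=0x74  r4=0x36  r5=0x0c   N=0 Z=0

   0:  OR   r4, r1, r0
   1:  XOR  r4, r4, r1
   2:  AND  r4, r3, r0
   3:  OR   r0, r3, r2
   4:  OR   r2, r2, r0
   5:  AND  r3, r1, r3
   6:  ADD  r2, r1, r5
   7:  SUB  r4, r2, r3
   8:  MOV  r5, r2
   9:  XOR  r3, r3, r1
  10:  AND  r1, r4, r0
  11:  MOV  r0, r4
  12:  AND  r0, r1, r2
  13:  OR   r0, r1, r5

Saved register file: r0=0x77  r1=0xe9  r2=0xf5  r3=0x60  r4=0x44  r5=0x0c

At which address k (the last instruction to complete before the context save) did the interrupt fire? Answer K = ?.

after  0: r0=0x46 r1=0xe9 r2=0x27 r3=0x74 r4=0xef r5=0x0c  N=1 Z=0
after  1: r0=0x46 r1=0xe9 r2=0x27 r3=0x74 r4=0x06 r5=0x0c  N=0 Z=0
after  2: r0=0x46 r1=0xe9 r2=0x27 r3=0x74 r4=0x44 r5=0x0c  N=0 Z=0
after  3: r0=0x77 r1=0xe9 r2=0x27 r3=0x74 r4=0x44 r5=0x0c  N=0 Z=0
after  4: r0=0x77 r1=0xe9 r2=0x77 r3=0x74 r4=0x44 r5=0x0c  N=0 Z=0
after  5: r0=0x77 r1=0xe9 r2=0x77 r3=0x60 r4=0x44 r5=0x0c  N=0 Z=0
after  6: r0=0x77 r1=0xe9 r2=0xf5 r3=0x60 r4=0x44 r5=0x0c  N=1 Z=0
-- IRQ taken; context saved, return-PC = 7 --

K = 6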